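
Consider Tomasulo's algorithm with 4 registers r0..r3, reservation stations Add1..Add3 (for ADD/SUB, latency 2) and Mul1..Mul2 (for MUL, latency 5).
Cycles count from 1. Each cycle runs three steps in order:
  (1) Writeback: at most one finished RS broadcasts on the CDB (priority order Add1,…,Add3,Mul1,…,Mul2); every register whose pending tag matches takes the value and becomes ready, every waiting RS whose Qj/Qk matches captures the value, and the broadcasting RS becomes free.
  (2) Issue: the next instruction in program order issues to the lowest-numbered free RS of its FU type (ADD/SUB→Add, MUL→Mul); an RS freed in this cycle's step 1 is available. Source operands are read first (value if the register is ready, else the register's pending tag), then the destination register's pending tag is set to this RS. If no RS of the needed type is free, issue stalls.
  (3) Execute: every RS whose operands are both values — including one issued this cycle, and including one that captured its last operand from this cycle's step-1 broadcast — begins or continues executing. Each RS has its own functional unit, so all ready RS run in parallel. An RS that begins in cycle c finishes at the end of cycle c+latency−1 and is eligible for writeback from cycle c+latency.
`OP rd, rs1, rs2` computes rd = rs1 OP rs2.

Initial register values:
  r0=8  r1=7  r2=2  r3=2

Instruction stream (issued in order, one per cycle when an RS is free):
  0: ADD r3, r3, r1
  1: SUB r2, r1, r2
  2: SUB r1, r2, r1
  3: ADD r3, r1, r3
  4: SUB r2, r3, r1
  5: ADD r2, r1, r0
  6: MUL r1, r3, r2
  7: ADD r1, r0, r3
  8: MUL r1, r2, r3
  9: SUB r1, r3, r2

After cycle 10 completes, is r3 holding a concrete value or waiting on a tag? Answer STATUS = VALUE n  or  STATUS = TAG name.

  c1: issue ADD r3<-Add1  regs: r0:8,r1:7,r2:2,r3:Add1
  c2: issue SUB r2<-Add2  regs: r0:8,r1:7,r2:Add2,r3:Add1
  c3: CDB Add1=9; issue SUB r1<-Add1  regs: r0:8,r1:Add1,r2:Add2,r3:9
  c4: CDB Add2=5; issue ADD r3<-Add2  regs: r0:8,r1:Add1,r2:5,r3:Add2
  c5: issue SUB r2<-Add3  regs: r0:8,r1:Add1,r2:Add3,r3:Add2
  c6: CDB Add1=-2; issue ADD r2<-Add1  regs: r0:8,r1:-2,r2:Add1,r3:Add2
  c7: issue MUL r1<-Mul1  regs: r0:8,r1:Mul1,r2:Add1,r3:Add2
  c8: CDB Add1=6; issue ADD r1<-Add1  regs: r0:8,r1:Add1,r2:6,r3:Add2
  c9: CDB Add2=7; issue MUL r1<-Mul2  regs: r0:8,r1:Mul2,r2:6,r3:7
  c10: issue SUB r1<-Add2  regs: r0:8,r1:Add2,r2:6,r3:7

STATUS = VALUE 7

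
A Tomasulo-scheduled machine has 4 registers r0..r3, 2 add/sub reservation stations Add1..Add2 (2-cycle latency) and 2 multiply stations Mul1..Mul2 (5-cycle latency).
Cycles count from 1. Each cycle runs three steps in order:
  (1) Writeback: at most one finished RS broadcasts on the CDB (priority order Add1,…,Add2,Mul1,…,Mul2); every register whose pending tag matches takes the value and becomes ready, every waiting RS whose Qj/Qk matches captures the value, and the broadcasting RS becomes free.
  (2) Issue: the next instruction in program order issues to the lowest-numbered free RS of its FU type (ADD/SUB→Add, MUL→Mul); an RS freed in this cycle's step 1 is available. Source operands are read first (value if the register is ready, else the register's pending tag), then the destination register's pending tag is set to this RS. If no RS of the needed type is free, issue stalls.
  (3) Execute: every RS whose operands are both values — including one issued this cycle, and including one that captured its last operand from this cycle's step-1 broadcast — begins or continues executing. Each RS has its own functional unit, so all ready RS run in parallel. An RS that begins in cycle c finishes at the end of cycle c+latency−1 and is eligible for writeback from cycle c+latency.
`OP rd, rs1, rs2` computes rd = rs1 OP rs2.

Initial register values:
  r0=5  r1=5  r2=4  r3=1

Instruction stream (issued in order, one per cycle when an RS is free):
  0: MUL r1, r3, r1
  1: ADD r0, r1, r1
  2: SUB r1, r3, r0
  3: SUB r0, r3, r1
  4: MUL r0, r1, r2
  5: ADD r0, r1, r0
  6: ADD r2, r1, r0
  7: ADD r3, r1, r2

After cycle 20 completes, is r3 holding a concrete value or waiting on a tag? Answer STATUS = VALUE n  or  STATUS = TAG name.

STATUS = TAG Add2

  c1: issue MUL r1<-Mul1  regs: r0:5,r1:Mul1,r2:4,r3:1
  c2: issue ADD r0<-Add1  regs: r0:Add1,r1:Mul1,r2:4,r3:1
  c3: issue SUB r1<-Add2  regs: r0:Add1,r1:Add2,r2:4,r3:1
  c4: stall  regs: r0:Add1,r1:Add2,r2:4,r3:1
  c5: stall  regs: r0:Add1,r1:Add2,r2:4,r3:1
  c6: CDB Mul1=5; stall  regs: r0:Add1,r1:Add2,r2:4,r3:1
  c7: stall  regs: r0:Add1,r1:Add2,r2:4,r3:1
  c8: CDB Add1=10; issue SUB r0<-Add1  regs: r0:Add1,r1:Add2,r2:4,r3:1
  c9: issue MUL r0<-Mul1  regs: r0:Mul1,r1:Add2,r2:4,r3:1
  c10: CDB Add2=-9; issue ADD r0<-Add2  regs: r0:Add2,r1:-9,r2:4,r3:1
  c11: stall  regs: r0:Add2,r1:-9,r2:4,r3:1
  c12: CDB Add1=10; issue ADD r2<-Add1  regs: r0:Add2,r1:-9,r2:Add1,r3:1
  c13: stall  regs: r0:Add2,r1:-9,r2:Add1,r3:1
  c14: stall  regs: r0:Add2,r1:-9,r2:Add1,r3:1
  c15: CDB Mul1=-36; stall  regs: r0:Add2,r1:-9,r2:Add1,r3:1
  c16: stall  regs: r0:Add2,r1:-9,r2:Add1,r3:1
  c17: CDB Add2=-45; issue ADD r3<-Add2  regs: r0:-45,r1:-9,r2:Add1,r3:Add2
  c18: -  regs: r0:-45,r1:-9,r2:Add1,r3:Add2
  c19: CDB Add1=-54  regs: r0:-45,r1:-9,r2:-54,r3:Add2
  c20: -  regs: r0:-45,r1:-9,r2:-54,r3:Add2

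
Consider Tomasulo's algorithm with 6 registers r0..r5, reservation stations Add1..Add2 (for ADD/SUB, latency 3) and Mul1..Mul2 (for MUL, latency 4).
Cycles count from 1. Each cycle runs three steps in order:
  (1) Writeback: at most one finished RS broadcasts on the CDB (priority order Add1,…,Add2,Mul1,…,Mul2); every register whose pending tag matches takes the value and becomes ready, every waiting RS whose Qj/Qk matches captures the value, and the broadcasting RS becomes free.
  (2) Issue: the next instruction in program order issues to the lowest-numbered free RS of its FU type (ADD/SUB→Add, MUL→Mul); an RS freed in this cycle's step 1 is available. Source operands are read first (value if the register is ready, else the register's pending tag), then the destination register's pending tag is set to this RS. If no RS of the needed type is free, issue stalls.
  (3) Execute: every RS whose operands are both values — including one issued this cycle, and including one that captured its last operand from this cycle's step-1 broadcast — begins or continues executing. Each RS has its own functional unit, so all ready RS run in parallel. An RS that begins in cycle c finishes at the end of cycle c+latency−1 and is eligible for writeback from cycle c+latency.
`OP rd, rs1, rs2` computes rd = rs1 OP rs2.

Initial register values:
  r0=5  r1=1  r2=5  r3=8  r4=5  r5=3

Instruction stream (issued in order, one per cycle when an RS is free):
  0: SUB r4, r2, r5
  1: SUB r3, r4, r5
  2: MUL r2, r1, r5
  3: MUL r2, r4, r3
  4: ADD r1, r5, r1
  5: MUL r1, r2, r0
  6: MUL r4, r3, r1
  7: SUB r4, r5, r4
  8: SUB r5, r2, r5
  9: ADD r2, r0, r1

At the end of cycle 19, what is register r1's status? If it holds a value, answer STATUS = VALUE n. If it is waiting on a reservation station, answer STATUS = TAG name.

STATUS = VALUE -10

  c1: issue SUB r4<-Add1  regs: r0:5,r1:1,r2:5,r3:8,r4:Add1,r5:3
  c2: issue SUB r3<-Add2  regs: r0:5,r1:1,r2:5,r3:Add2,r4:Add1,r5:3
  c3: issue MUL r2<-Mul1  regs: r0:5,r1:1,r2:Mul1,r3:Add2,r4:Add1,r5:3
  c4: CDB Add1=2; issue MUL r2<-Mul2  regs: r0:5,r1:1,r2:Mul2,r3:Add2,r4:2,r5:3
  c5: issue ADD r1<-Add1  regs: r0:5,r1:Add1,r2:Mul2,r3:Add2,r4:2,r5:3
  c6: stall  regs: r0:5,r1:Add1,r2:Mul2,r3:Add2,r4:2,r5:3
  c7: CDB Add2=-1; stall  regs: r0:5,r1:Add1,r2:Mul2,r3:-1,r4:2,r5:3
  c8: CDB Add1=4; stall  regs: r0:5,r1:4,r2:Mul2,r3:-1,r4:2,r5:3
  c9: CDB Mul1=3; issue MUL r1<-Mul1  regs: r0:5,r1:Mul1,r2:Mul2,r3:-1,r4:2,r5:3
  c10: stall  regs: r0:5,r1:Mul1,r2:Mul2,r3:-1,r4:2,r5:3
  c11: CDB Mul2=-2; issue MUL r4<-Mul2  regs: r0:5,r1:Mul1,r2:-2,r3:-1,r4:Mul2,r5:3
  c12: issue SUB r4<-Add1  regs: r0:5,r1:Mul1,r2:-2,r3:-1,r4:Add1,r5:3
  c13: issue SUB r5<-Add2  regs: r0:5,r1:Mul1,r2:-2,r3:-1,r4:Add1,r5:Add2
  c14: stall  regs: r0:5,r1:Mul1,r2:-2,r3:-1,r4:Add1,r5:Add2
  c15: CDB Mul1=-10; stall  regs: r0:5,r1:-10,r2:-2,r3:-1,r4:Add1,r5:Add2
  c16: CDB Add2=-5; issue ADD r2<-Add2  regs: r0:5,r1:-10,r2:Add2,r3:-1,r4:Add1,r5:-5
  c17: -  regs: r0:5,r1:-10,r2:Add2,r3:-1,r4:Add1,r5:-5
  c18: -  regs: r0:5,r1:-10,r2:Add2,r3:-1,r4:Add1,r5:-5
  c19: CDB Add2=-5  regs: r0:5,r1:-10,r2:-5,r3:-1,r4:Add1,r5:-5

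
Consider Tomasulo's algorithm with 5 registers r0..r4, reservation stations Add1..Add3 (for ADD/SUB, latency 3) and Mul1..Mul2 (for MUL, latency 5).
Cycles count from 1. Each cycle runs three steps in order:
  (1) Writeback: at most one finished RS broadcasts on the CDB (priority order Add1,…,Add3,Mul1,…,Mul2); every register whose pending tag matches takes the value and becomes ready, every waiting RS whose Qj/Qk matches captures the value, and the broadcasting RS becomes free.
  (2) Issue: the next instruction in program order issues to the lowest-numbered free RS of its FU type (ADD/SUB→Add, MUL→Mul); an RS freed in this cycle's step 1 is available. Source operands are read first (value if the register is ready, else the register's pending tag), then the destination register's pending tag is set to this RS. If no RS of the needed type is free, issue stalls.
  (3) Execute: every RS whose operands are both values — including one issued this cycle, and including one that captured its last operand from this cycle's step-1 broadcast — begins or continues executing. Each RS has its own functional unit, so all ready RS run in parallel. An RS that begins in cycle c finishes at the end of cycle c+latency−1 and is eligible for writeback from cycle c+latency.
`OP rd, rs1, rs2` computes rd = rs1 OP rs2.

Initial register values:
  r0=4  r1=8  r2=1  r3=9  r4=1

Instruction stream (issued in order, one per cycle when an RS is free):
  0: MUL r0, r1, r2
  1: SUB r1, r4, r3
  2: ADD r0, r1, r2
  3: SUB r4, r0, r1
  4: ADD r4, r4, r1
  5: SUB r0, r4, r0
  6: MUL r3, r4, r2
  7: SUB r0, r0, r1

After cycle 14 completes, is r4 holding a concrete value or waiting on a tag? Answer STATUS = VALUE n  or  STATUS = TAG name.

STATUS = VALUE -7

  c1: issue MUL r0<-Mul1  regs: r0:Mul1,r1:8,r2:1,r3:9,r4:1
  c2: issue SUB r1<-Add1  regs: r0:Mul1,r1:Add1,r2:1,r3:9,r4:1
  c3: issue ADD r0<-Add2  regs: r0:Add2,r1:Add1,r2:1,r3:9,r4:1
  c4: issue SUB r4<-Add3  regs: r0:Add2,r1:Add1,r2:1,r3:9,r4:Add3
  c5: CDB Add1=-8; issue ADD r4<-Add1  regs: r0:Add2,r1:-8,r2:1,r3:9,r4:Add1
  c6: CDB Mul1=8; stall  regs: r0:Add2,r1:-8,r2:1,r3:9,r4:Add1
  c7: stall  regs: r0:Add2,r1:-8,r2:1,r3:9,r4:Add1
  c8: CDB Add2=-7; issue SUB r0<-Add2  regs: r0:Add2,r1:-8,r2:1,r3:9,r4:Add1
  c9: issue MUL r3<-Mul1  regs: r0:Add2,r1:-8,r2:1,r3:Mul1,r4:Add1
  c10: stall  regs: r0:Add2,r1:-8,r2:1,r3:Mul1,r4:Add1
  c11: CDB Add3=1; issue SUB r0<-Add3  regs: r0:Add3,r1:-8,r2:1,r3:Mul1,r4:Add1
  c12: -  regs: r0:Add3,r1:-8,r2:1,r3:Mul1,r4:Add1
  c13: -  regs: r0:Add3,r1:-8,r2:1,r3:Mul1,r4:Add1
  c14: CDB Add1=-7  regs: r0:Add3,r1:-8,r2:1,r3:Mul1,r4:-7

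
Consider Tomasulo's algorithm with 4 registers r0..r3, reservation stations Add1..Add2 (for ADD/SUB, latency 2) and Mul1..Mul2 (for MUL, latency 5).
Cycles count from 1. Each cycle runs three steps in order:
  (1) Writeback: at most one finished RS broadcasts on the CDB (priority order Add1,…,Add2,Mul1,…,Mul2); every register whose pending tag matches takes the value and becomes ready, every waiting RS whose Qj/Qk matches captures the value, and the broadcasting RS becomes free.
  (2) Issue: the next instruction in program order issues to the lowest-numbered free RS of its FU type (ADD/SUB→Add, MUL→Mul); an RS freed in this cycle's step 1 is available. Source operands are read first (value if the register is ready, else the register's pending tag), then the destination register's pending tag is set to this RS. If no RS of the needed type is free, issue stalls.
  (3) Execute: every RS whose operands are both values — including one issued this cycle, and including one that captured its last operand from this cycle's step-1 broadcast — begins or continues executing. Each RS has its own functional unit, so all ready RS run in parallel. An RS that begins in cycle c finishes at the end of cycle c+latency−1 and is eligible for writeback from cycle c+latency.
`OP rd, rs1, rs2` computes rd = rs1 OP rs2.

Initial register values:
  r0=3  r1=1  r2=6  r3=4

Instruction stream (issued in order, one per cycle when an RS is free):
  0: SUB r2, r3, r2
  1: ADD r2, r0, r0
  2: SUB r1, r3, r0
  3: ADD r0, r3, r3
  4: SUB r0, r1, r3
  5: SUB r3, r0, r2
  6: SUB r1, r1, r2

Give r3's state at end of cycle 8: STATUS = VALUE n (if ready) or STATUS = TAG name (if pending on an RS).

c1: issue SUB r2<-Add1 | r0:3,r1:1,r2:Add1,r3:4
c2: issue ADD r2<-Add2 | r0:3,r1:1,r2:Add2,r3:4
c3: CDB Add1=-2; issue SUB r1<-Add1 | r0:3,r1:Add1,r2:Add2,r3:4
c4: CDB Add2=6; issue ADD r0<-Add2 | r0:Add2,r1:Add1,r2:6,r3:4
c5: CDB Add1=1; issue SUB r0<-Add1 | r0:Add1,r1:1,r2:6,r3:4
c6: CDB Add2=8; issue SUB r3<-Add2 | r0:Add1,r1:1,r2:6,r3:Add2
c7: CDB Add1=-3; issue SUB r1<-Add1 | r0:-3,r1:Add1,r2:6,r3:Add2
c8: - | r0:-3,r1:Add1,r2:6,r3:Add2

STATUS = TAG Add2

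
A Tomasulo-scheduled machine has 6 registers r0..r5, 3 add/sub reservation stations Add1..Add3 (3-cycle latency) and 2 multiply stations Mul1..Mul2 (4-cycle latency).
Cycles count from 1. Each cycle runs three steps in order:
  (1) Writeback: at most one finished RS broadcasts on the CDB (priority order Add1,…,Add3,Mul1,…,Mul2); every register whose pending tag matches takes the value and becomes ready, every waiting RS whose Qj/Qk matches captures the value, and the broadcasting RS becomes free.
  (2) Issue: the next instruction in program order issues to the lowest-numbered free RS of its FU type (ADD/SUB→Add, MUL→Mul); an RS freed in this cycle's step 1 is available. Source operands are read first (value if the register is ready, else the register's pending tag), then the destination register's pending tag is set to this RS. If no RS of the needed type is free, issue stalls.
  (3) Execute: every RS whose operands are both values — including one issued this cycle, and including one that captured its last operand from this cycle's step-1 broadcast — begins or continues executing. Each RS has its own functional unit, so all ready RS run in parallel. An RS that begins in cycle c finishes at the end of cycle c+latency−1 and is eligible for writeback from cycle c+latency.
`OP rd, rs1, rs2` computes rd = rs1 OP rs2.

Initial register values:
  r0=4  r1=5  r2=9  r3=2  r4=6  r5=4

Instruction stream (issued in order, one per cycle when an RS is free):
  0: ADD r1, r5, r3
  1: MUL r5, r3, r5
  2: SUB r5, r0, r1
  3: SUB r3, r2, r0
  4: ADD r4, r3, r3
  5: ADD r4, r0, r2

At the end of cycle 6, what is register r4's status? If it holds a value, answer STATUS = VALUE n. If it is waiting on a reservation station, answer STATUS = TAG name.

STATUS = TAG Add3

cycle 1: issue ADD r1<-Add1 // r0:4,r1:Add1,r2:9,r3:2,r4:6,r5:4
cycle 2: issue MUL r5<-Mul1 // r0:4,r1:Add1,r2:9,r3:2,r4:6,r5:Mul1
cycle 3: issue SUB r5<-Add2 // r0:4,r1:Add1,r2:9,r3:2,r4:6,r5:Add2
cycle 4: CDB Add1=6; issue SUB r3<-Add1 // r0:4,r1:6,r2:9,r3:Add1,r4:6,r5:Add2
cycle 5: issue ADD r4<-Add3 // r0:4,r1:6,r2:9,r3:Add1,r4:Add3,r5:Add2
cycle 6: CDB Mul1=8; stall // r0:4,r1:6,r2:9,r3:Add1,r4:Add3,r5:Add2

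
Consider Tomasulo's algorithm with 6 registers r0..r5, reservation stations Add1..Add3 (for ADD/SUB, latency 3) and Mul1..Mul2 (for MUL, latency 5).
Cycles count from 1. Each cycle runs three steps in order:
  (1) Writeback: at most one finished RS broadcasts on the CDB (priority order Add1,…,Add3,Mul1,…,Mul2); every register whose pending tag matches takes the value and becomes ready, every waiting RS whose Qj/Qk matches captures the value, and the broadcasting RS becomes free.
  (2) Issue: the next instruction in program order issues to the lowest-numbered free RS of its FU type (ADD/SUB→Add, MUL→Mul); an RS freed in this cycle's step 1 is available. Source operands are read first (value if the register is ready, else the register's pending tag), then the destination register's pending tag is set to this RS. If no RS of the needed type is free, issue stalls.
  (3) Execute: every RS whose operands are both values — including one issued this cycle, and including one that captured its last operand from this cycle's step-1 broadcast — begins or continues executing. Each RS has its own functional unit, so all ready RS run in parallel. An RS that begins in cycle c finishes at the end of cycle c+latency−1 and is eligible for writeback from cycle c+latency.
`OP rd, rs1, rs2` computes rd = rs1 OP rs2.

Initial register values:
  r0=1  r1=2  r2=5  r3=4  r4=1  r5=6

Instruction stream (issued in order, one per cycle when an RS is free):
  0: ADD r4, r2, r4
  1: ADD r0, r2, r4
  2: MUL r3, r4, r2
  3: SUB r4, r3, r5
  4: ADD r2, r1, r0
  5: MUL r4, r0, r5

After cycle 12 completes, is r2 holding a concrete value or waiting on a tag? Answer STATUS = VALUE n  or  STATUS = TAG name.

STATUS = VALUE 13

c1: issue ADD r4<-Add1 | r0:1,r1:2,r2:5,r3:4,r4:Add1,r5:6
c2: issue ADD r0<-Add2 | r0:Add2,r1:2,r2:5,r3:4,r4:Add1,r5:6
c3: issue MUL r3<-Mul1 | r0:Add2,r1:2,r2:5,r3:Mul1,r4:Add1,r5:6
c4: CDB Add1=6; issue SUB r4<-Add1 | r0:Add2,r1:2,r2:5,r3:Mul1,r4:Add1,r5:6
c5: issue ADD r2<-Add3 | r0:Add2,r1:2,r2:Add3,r3:Mul1,r4:Add1,r5:6
c6: issue MUL r4<-Mul2 | r0:Add2,r1:2,r2:Add3,r3:Mul1,r4:Mul2,r5:6
c7: CDB Add2=11 | r0:11,r1:2,r2:Add3,r3:Mul1,r4:Mul2,r5:6
c8: - | r0:11,r1:2,r2:Add3,r3:Mul1,r4:Mul2,r5:6
c9: CDB Mul1=30 | r0:11,r1:2,r2:Add3,r3:30,r4:Mul2,r5:6
c10: CDB Add3=13 | r0:11,r1:2,r2:13,r3:30,r4:Mul2,r5:6
c11: - | r0:11,r1:2,r2:13,r3:30,r4:Mul2,r5:6
c12: CDB Add1=24 | r0:11,r1:2,r2:13,r3:30,r4:Mul2,r5:6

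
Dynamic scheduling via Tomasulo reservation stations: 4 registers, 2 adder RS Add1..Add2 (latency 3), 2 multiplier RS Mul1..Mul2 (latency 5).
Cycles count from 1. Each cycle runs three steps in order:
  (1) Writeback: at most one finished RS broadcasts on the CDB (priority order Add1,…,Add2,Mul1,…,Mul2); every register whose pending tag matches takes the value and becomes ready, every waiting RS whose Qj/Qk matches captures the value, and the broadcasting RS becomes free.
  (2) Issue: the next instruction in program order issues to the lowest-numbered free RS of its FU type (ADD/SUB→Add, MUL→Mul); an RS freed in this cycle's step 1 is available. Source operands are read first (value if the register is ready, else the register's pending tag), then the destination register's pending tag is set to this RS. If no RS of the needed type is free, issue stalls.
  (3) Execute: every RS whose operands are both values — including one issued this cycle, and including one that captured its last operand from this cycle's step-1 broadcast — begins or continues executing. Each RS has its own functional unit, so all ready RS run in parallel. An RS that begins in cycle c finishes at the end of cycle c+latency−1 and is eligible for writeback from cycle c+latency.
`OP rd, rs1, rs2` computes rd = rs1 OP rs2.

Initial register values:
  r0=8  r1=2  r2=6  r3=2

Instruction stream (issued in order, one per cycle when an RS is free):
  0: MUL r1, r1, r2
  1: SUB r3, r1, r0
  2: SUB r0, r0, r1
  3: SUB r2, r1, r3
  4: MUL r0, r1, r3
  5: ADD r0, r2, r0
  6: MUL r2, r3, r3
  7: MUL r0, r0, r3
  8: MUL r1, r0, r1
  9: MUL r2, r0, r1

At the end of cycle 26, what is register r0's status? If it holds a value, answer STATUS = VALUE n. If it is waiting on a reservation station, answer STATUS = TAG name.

STATUS = VALUE 224

  c1: issue MUL r1<-Mul1  regs: r0:8,r1:Mul1,r2:6,r3:2
  c2: issue SUB r3<-Add1  regs: r0:8,r1:Mul1,r2:6,r3:Add1
  c3: issue SUB r0<-Add2  regs: r0:Add2,r1:Mul1,r2:6,r3:Add1
  c4: stall  regs: r0:Add2,r1:Mul1,r2:6,r3:Add1
  c5: stall  regs: r0:Add2,r1:Mul1,r2:6,r3:Add1
  c6: CDB Mul1=12; stall  regs: r0:Add2,r1:12,r2:6,r3:Add1
  c7: stall  regs: r0:Add2,r1:12,r2:6,r3:Add1
  c8: stall  regs: r0:Add2,r1:12,r2:6,r3:Add1
  c9: CDB Add1=4; issue SUB r2<-Add1  regs: r0:Add2,r1:12,r2:Add1,r3:4
  c10: CDB Add2=-4; issue MUL r0<-Mul1  regs: r0:Mul1,r1:12,r2:Add1,r3:4
  c11: issue ADD r0<-Add2  regs: r0:Add2,r1:12,r2:Add1,r3:4
  c12: CDB Add1=8; issue MUL r2<-Mul2  regs: r0:Add2,r1:12,r2:Mul2,r3:4
  c13: stall  regs: r0:Add2,r1:12,r2:Mul2,r3:4
  c14: stall  regs: r0:Add2,r1:12,r2:Mul2,r3:4
  c15: CDB Mul1=48; issue MUL r0<-Mul1  regs: r0:Mul1,r1:12,r2:Mul2,r3:4
  c16: stall  regs: r0:Mul1,r1:12,r2:Mul2,r3:4
  c17: CDB Mul2=16; issue MUL r1<-Mul2  regs: r0:Mul1,r1:Mul2,r2:16,r3:4
  c18: CDB Add2=56; stall  regs: r0:Mul1,r1:Mul2,r2:16,r3:4
  c19: stall  regs: r0:Mul1,r1:Mul2,r2:16,r3:4
  c20: stall  regs: r0:Mul1,r1:Mul2,r2:16,r3:4
  c21: stall  regs: r0:Mul1,r1:Mul2,r2:16,r3:4
  c22: stall  regs: r0:Mul1,r1:Mul2,r2:16,r3:4
  c23: CDB Mul1=224; issue MUL r2<-Mul1  regs: r0:224,r1:Mul2,r2:Mul1,r3:4
  c24: -  regs: r0:224,r1:Mul2,r2:Mul1,r3:4
  c25: -  regs: r0:224,r1:Mul2,r2:Mul1,r3:4
  c26: -  regs: r0:224,r1:Mul2,r2:Mul1,r3:4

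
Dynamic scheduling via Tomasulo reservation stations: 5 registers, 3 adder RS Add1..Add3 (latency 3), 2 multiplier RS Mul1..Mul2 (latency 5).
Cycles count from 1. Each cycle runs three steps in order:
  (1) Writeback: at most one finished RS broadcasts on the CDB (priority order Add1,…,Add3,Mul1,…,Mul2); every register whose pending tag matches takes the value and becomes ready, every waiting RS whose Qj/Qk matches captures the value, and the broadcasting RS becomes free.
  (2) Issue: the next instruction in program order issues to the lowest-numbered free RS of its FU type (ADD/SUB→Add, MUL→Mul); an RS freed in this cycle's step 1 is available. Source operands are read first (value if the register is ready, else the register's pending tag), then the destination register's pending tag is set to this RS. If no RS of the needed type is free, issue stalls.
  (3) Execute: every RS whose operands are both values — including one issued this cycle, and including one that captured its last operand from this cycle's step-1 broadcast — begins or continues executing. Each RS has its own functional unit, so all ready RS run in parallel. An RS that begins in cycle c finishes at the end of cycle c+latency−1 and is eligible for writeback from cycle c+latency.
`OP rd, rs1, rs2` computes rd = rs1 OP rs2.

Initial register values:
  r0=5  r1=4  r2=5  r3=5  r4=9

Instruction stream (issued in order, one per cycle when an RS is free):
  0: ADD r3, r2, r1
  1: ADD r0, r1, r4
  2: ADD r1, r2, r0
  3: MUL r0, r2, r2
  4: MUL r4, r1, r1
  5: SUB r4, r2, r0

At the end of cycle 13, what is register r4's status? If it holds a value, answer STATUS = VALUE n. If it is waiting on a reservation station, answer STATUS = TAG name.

cycle 1: issue ADD r3<-Add1 // r0:5,r1:4,r2:5,r3:Add1,r4:9
cycle 2: issue ADD r0<-Add2 // r0:Add2,r1:4,r2:5,r3:Add1,r4:9
cycle 3: issue ADD r1<-Add3 // r0:Add2,r1:Add3,r2:5,r3:Add1,r4:9
cycle 4: CDB Add1=9; issue MUL r0<-Mul1 // r0:Mul1,r1:Add3,r2:5,r3:9,r4:9
cycle 5: CDB Add2=13; issue MUL r4<-Mul2 // r0:Mul1,r1:Add3,r2:5,r3:9,r4:Mul2
cycle 6: issue SUB r4<-Add1 // r0:Mul1,r1:Add3,r2:5,r3:9,r4:Add1
cycle 7: - // r0:Mul1,r1:Add3,r2:5,r3:9,r4:Add1
cycle 8: CDB Add3=18 // r0:Mul1,r1:18,r2:5,r3:9,r4:Add1
cycle 9: CDB Mul1=25 // r0:25,r1:18,r2:5,r3:9,r4:Add1
cycle 10: - // r0:25,r1:18,r2:5,r3:9,r4:Add1
cycle 11: - // r0:25,r1:18,r2:5,r3:9,r4:Add1
cycle 12: CDB Add1=-20 // r0:25,r1:18,r2:5,r3:9,r4:-20
cycle 13: CDB Mul2=324 // r0:25,r1:18,r2:5,r3:9,r4:-20

STATUS = VALUE -20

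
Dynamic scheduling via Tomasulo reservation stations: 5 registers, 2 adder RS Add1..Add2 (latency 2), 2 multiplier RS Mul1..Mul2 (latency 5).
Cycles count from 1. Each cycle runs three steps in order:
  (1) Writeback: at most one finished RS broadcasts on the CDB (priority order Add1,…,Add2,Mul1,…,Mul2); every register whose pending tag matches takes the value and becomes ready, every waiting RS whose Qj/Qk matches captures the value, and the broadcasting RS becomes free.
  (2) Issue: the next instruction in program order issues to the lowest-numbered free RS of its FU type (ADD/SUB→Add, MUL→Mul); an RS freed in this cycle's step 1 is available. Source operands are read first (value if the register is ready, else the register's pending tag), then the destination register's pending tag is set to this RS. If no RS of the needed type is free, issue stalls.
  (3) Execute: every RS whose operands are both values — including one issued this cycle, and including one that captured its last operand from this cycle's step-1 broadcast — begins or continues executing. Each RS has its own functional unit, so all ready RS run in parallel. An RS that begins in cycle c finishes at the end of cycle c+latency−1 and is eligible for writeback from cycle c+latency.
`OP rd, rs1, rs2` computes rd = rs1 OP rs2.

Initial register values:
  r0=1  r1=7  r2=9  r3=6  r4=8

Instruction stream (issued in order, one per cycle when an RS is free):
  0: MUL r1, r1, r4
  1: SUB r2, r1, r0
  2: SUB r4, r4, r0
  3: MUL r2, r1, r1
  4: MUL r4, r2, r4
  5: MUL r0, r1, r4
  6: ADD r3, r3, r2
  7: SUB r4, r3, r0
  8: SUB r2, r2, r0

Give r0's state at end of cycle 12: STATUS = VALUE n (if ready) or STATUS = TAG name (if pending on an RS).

c1: issue MUL r1<-Mul1 | r0:1,r1:Mul1,r2:9,r3:6,r4:8
c2: issue SUB r2<-Add1 | r0:1,r1:Mul1,r2:Add1,r3:6,r4:8
c3: issue SUB r4<-Add2 | r0:1,r1:Mul1,r2:Add1,r3:6,r4:Add2
c4: issue MUL r2<-Mul2 | r0:1,r1:Mul1,r2:Mul2,r3:6,r4:Add2
c5: CDB Add2=7; stall | r0:1,r1:Mul1,r2:Mul2,r3:6,r4:7
c6: CDB Mul1=56; issue MUL r4<-Mul1 | r0:1,r1:56,r2:Mul2,r3:6,r4:Mul1
c7: stall | r0:1,r1:56,r2:Mul2,r3:6,r4:Mul1
c8: CDB Add1=55; stall | r0:1,r1:56,r2:Mul2,r3:6,r4:Mul1
c9: stall | r0:1,r1:56,r2:Mul2,r3:6,r4:Mul1
c10: stall | r0:1,r1:56,r2:Mul2,r3:6,r4:Mul1
c11: CDB Mul2=3136; issue MUL r0<-Mul2 | r0:Mul2,r1:56,r2:3136,r3:6,r4:Mul1
c12: issue ADD r3<-Add1 | r0:Mul2,r1:56,r2:3136,r3:Add1,r4:Mul1

STATUS = TAG Mul2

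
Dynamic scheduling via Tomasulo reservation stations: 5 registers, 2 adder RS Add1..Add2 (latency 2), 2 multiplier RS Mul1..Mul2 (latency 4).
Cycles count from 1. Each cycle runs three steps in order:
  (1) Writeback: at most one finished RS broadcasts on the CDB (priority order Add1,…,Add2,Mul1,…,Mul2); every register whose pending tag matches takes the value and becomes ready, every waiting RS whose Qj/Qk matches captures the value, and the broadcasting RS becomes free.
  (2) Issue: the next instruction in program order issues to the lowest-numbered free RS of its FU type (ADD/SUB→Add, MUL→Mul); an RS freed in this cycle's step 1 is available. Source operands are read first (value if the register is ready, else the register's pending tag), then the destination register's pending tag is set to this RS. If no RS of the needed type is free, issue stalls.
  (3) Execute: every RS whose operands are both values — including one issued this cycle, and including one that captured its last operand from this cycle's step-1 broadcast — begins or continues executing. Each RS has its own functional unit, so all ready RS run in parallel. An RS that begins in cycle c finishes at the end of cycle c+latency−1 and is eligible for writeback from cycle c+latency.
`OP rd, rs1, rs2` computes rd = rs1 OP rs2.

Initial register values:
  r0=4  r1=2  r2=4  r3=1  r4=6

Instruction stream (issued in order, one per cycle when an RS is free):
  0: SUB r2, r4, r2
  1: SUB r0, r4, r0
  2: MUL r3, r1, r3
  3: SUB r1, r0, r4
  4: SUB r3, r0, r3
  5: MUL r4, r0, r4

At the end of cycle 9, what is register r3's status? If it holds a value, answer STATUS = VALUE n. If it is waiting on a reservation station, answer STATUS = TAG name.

c1: issue SUB r2<-Add1 | r0:4,r1:2,r2:Add1,r3:1,r4:6
c2: issue SUB r0<-Add2 | r0:Add2,r1:2,r2:Add1,r3:1,r4:6
c3: CDB Add1=2; issue MUL r3<-Mul1 | r0:Add2,r1:2,r2:2,r3:Mul1,r4:6
c4: CDB Add2=2; issue SUB r1<-Add1 | r0:2,r1:Add1,r2:2,r3:Mul1,r4:6
c5: issue SUB r3<-Add2 | r0:2,r1:Add1,r2:2,r3:Add2,r4:6
c6: CDB Add1=-4; issue MUL r4<-Mul2 | r0:2,r1:-4,r2:2,r3:Add2,r4:Mul2
c7: CDB Mul1=2 | r0:2,r1:-4,r2:2,r3:Add2,r4:Mul2
c8: - | r0:2,r1:-4,r2:2,r3:Add2,r4:Mul2
c9: CDB Add2=0 | r0:2,r1:-4,r2:2,r3:0,r4:Mul2

STATUS = VALUE 0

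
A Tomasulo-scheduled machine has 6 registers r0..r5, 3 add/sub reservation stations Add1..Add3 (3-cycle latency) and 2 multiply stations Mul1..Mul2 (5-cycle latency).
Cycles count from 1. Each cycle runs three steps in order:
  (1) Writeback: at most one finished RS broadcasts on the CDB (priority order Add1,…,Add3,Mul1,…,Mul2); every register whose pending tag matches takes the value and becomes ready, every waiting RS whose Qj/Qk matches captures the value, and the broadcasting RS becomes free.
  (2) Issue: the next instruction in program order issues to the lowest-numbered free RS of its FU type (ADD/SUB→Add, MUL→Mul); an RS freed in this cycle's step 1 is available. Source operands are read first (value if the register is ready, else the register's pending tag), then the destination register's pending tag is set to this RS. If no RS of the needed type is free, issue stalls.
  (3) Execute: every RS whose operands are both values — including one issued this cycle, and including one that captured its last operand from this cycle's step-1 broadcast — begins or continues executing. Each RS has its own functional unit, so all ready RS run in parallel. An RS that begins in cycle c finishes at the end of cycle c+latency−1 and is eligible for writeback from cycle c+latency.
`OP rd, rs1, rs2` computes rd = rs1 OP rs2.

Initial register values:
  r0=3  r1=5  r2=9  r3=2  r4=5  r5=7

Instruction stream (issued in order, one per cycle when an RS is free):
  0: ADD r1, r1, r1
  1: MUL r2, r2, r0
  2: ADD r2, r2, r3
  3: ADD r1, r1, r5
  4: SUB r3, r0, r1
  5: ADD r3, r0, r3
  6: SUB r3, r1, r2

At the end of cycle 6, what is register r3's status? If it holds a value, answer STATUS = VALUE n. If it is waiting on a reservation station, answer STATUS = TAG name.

STATUS = TAG Add3

cycle 1: issue ADD r1<-Add1 // r0:3,r1:Add1,r2:9,r3:2,r4:5,r5:7
cycle 2: issue MUL r2<-Mul1 // r0:3,r1:Add1,r2:Mul1,r3:2,r4:5,r5:7
cycle 3: issue ADD r2<-Add2 // r0:3,r1:Add1,r2:Add2,r3:2,r4:5,r5:7
cycle 4: CDB Add1=10; issue ADD r1<-Add1 // r0:3,r1:Add1,r2:Add2,r3:2,r4:5,r5:7
cycle 5: issue SUB r3<-Add3 // r0:3,r1:Add1,r2:Add2,r3:Add3,r4:5,r5:7
cycle 6: stall // r0:3,r1:Add1,r2:Add2,r3:Add3,r4:5,r5:7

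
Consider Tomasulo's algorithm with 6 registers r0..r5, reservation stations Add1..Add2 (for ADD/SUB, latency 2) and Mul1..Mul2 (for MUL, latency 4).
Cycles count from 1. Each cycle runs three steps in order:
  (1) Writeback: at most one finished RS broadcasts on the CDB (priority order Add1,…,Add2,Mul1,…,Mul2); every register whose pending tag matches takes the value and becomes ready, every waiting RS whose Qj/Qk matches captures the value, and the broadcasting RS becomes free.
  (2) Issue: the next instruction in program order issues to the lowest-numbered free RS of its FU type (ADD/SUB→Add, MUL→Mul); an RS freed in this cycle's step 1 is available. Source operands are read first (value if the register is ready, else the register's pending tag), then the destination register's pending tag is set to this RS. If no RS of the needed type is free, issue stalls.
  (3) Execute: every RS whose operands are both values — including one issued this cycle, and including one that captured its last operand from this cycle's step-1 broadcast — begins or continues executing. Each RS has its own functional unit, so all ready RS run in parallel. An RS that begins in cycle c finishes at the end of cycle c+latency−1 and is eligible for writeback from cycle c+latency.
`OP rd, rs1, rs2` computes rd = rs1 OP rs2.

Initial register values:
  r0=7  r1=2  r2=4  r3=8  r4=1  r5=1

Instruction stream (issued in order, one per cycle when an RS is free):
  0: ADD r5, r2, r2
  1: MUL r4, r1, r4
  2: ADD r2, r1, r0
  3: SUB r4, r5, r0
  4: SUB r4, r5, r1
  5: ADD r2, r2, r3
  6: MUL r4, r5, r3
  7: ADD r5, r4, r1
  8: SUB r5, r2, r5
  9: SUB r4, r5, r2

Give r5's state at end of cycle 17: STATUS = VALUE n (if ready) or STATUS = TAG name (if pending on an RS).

cycle 1: issue ADD r5<-Add1 // r0:7,r1:2,r2:4,r3:8,r4:1,r5:Add1
cycle 2: issue MUL r4<-Mul1 // r0:7,r1:2,r2:4,r3:8,r4:Mul1,r5:Add1
cycle 3: CDB Add1=8; issue ADD r2<-Add1 // r0:7,r1:2,r2:Add1,r3:8,r4:Mul1,r5:8
cycle 4: issue SUB r4<-Add2 // r0:7,r1:2,r2:Add1,r3:8,r4:Add2,r5:8
cycle 5: CDB Add1=9; issue SUB r4<-Add1 // r0:7,r1:2,r2:9,r3:8,r4:Add1,r5:8
cycle 6: CDB Add2=1; issue ADD r2<-Add2 // r0:7,r1:2,r2:Add2,r3:8,r4:Add1,r5:8
cycle 7: CDB Add1=6; issue MUL r4<-Mul2 // r0:7,r1:2,r2:Add2,r3:8,r4:Mul2,r5:8
cycle 8: CDB Add2=17; issue ADD r5<-Add1 // r0:7,r1:2,r2:17,r3:8,r4:Mul2,r5:Add1
cycle 9: CDB Mul1=2; issue SUB r5<-Add2 // r0:7,r1:2,r2:17,r3:8,r4:Mul2,r5:Add2
cycle 10: stall // r0:7,r1:2,r2:17,r3:8,r4:Mul2,r5:Add2
cycle 11: CDB Mul2=64; stall // r0:7,r1:2,r2:17,r3:8,r4:64,r5:Add2
cycle 12: stall // r0:7,r1:2,r2:17,r3:8,r4:64,r5:Add2
cycle 13: CDB Add1=66; issue SUB r4<-Add1 // r0:7,r1:2,r2:17,r3:8,r4:Add1,r5:Add2
cycle 14: - // r0:7,r1:2,r2:17,r3:8,r4:Add1,r5:Add2
cycle 15: CDB Add2=-49 // r0:7,r1:2,r2:17,r3:8,r4:Add1,r5:-49
cycle 16: - // r0:7,r1:2,r2:17,r3:8,r4:Add1,r5:-49
cycle 17: CDB Add1=-66 // r0:7,r1:2,r2:17,r3:8,r4:-66,r5:-49

STATUS = VALUE -49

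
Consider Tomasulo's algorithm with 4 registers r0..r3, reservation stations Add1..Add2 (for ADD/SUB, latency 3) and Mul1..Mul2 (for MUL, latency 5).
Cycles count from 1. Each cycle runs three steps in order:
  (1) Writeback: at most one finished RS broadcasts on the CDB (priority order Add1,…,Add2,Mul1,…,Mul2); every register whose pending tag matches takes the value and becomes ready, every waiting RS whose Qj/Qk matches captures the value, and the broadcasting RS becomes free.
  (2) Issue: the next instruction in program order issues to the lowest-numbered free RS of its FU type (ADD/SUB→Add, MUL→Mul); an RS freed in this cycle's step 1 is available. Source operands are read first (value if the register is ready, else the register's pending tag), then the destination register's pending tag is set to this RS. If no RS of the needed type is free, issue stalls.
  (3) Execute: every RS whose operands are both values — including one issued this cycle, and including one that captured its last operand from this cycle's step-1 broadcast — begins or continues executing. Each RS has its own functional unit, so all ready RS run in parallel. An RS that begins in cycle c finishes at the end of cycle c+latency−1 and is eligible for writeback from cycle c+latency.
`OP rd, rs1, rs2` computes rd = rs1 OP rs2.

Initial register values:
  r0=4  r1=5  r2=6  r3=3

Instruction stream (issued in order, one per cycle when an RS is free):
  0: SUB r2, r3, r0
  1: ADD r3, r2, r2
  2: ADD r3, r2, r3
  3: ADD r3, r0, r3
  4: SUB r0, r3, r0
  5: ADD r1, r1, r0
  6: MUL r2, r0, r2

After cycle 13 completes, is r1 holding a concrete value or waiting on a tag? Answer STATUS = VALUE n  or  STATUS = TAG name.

STATUS = TAG Add2

c1: issue SUB r2<-Add1 | r0:4,r1:5,r2:Add1,r3:3
c2: issue ADD r3<-Add2 | r0:4,r1:5,r2:Add1,r3:Add2
c3: stall | r0:4,r1:5,r2:Add1,r3:Add2
c4: CDB Add1=-1; issue ADD r3<-Add1 | r0:4,r1:5,r2:-1,r3:Add1
c5: stall | r0:4,r1:5,r2:-1,r3:Add1
c6: stall | r0:4,r1:5,r2:-1,r3:Add1
c7: CDB Add2=-2; issue ADD r3<-Add2 | r0:4,r1:5,r2:-1,r3:Add2
c8: stall | r0:4,r1:5,r2:-1,r3:Add2
c9: stall | r0:4,r1:5,r2:-1,r3:Add2
c10: CDB Add1=-3; issue SUB r0<-Add1 | r0:Add1,r1:5,r2:-1,r3:Add2
c11: stall | r0:Add1,r1:5,r2:-1,r3:Add2
c12: stall | r0:Add1,r1:5,r2:-1,r3:Add2
c13: CDB Add2=1; issue ADD r1<-Add2 | r0:Add1,r1:Add2,r2:-1,r3:1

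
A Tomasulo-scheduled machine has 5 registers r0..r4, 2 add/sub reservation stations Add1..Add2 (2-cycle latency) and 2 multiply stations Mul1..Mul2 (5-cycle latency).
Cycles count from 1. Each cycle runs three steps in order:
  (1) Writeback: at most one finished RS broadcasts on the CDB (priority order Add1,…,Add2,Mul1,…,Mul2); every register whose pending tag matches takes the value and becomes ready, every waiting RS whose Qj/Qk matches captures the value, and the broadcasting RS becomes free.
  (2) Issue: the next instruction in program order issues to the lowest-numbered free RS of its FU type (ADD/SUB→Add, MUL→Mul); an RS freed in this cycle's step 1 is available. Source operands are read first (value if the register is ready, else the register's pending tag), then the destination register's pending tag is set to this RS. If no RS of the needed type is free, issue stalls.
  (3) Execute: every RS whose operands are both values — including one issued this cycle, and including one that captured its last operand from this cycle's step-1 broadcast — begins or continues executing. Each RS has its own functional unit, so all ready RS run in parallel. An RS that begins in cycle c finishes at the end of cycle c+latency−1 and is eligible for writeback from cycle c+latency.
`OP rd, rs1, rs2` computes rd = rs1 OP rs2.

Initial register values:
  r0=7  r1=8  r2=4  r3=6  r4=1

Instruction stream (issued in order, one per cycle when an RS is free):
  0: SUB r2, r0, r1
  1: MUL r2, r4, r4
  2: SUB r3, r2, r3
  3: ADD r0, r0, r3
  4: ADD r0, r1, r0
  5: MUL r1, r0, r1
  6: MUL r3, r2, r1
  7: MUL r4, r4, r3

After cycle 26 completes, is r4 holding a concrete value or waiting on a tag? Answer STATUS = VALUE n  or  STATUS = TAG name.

cycle 1: issue SUB r2<-Add1 // r0:7,r1:8,r2:Add1,r3:6,r4:1
cycle 2: issue MUL r2<-Mul1 // r0:7,r1:8,r2:Mul1,r3:6,r4:1
cycle 3: CDB Add1=-1; issue SUB r3<-Add1 // r0:7,r1:8,r2:Mul1,r3:Add1,r4:1
cycle 4: issue ADD r0<-Add2 // r0:Add2,r1:8,r2:Mul1,r3:Add1,r4:1
cycle 5: stall // r0:Add2,r1:8,r2:Mul1,r3:Add1,r4:1
cycle 6: stall // r0:Add2,r1:8,r2:Mul1,r3:Add1,r4:1
cycle 7: CDB Mul1=1; stall // r0:Add2,r1:8,r2:1,r3:Add1,r4:1
cycle 8: stall // r0:Add2,r1:8,r2:1,r3:Add1,r4:1
cycle 9: CDB Add1=-5; issue ADD r0<-Add1 // r0:Add1,r1:8,r2:1,r3:-5,r4:1
cycle 10: issue MUL r1<-Mul1 // r0:Add1,r1:Mul1,r2:1,r3:-5,r4:1
cycle 11: CDB Add2=2; issue MUL r3<-Mul2 // r0:Add1,r1:Mul1,r2:1,r3:Mul2,r4:1
cycle 12: stall // r0:Add1,r1:Mul1,r2:1,r3:Mul2,r4:1
cycle 13: CDB Add1=10; stall // r0:10,r1:Mul1,r2:1,r3:Mul2,r4:1
cycle 14: stall // r0:10,r1:Mul1,r2:1,r3:Mul2,r4:1
cycle 15: stall // r0:10,r1:Mul1,r2:1,r3:Mul2,r4:1
cycle 16: stall // r0:10,r1:Mul1,r2:1,r3:Mul2,r4:1
cycle 17: stall // r0:10,r1:Mul1,r2:1,r3:Mul2,r4:1
cycle 18: CDB Mul1=80; issue MUL r4<-Mul1 // r0:10,r1:80,r2:1,r3:Mul2,r4:Mul1
cycle 19: - // r0:10,r1:80,r2:1,r3:Mul2,r4:Mul1
cycle 20: - // r0:10,r1:80,r2:1,r3:Mul2,r4:Mul1
cycle 21: - // r0:10,r1:80,r2:1,r3:Mul2,r4:Mul1
cycle 22: - // r0:10,r1:80,r2:1,r3:Mul2,r4:Mul1
cycle 23: CDB Mul2=80 // r0:10,r1:80,r2:1,r3:80,r4:Mul1
cycle 24: - // r0:10,r1:80,r2:1,r3:80,r4:Mul1
cycle 25: - // r0:10,r1:80,r2:1,r3:80,r4:Mul1
cycle 26: - // r0:10,r1:80,r2:1,r3:80,r4:Mul1

STATUS = TAG Mul1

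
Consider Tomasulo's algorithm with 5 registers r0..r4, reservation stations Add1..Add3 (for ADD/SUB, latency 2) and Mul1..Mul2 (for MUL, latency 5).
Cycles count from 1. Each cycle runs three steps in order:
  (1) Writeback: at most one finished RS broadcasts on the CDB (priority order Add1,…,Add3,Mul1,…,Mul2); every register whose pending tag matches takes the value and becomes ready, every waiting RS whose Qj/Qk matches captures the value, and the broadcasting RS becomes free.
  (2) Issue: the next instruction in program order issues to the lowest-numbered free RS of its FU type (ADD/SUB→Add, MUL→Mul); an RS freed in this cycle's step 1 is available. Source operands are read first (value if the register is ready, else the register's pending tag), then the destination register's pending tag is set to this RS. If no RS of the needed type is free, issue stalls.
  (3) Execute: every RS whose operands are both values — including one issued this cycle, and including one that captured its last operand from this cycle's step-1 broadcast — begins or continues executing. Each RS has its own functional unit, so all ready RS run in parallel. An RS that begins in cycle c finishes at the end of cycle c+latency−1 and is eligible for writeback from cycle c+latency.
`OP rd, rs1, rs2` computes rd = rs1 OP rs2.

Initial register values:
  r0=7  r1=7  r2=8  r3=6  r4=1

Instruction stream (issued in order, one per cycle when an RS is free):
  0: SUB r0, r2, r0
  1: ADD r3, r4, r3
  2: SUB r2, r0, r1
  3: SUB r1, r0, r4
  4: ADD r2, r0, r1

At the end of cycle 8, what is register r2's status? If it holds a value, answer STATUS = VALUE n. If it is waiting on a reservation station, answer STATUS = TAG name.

  c1: issue SUB r0<-Add1  regs: r0:Add1,r1:7,r2:8,r3:6,r4:1
  c2: issue ADD r3<-Add2  regs: r0:Add1,r1:7,r2:8,r3:Add2,r4:1
  c3: CDB Add1=1; issue SUB r2<-Add1  regs: r0:1,r1:7,r2:Add1,r3:Add2,r4:1
  c4: CDB Add2=7; issue SUB r1<-Add2  regs: r0:1,r1:Add2,r2:Add1,r3:7,r4:1
  c5: CDB Add1=-6; issue ADD r2<-Add1  regs: r0:1,r1:Add2,r2:Add1,r3:7,r4:1
  c6: CDB Add2=0  regs: r0:1,r1:0,r2:Add1,r3:7,r4:1
  c7: -  regs: r0:1,r1:0,r2:Add1,r3:7,r4:1
  c8: CDB Add1=1  regs: r0:1,r1:0,r2:1,r3:7,r4:1

STATUS = VALUE 1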